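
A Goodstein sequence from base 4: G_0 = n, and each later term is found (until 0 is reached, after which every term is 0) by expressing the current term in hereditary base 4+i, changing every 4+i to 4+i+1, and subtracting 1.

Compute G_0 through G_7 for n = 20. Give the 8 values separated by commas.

G_0=20  [base 4] 4^2 + 4  →[4↦5]→  5^2 + 5 = 30  −1 ⇒ G_1=29
G_1=29  [base 5] 5^2 + 4  →[5↦6]→  6^2 + 4 = 40  −1 ⇒ G_2=39
G_2=39  [base 6] 6^2 + 3  →[6↦7]→  7^2 + 3 = 52  −1 ⇒ G_3=51
G_3=51  [base 7] 7^2 + 2  →[7↦8]→  8^2 + 2 = 66  −1 ⇒ G_4=65
G_4=65  [base 8] 8^2 + 1  →[8↦9]→  9^2 + 1 = 82  −1 ⇒ G_5=81
G_5=81  [base 9] 9^2  →[9↦10]→  10^2 = 100  −1 ⇒ G_6=99
G_6=99  [base 10] 9·10 + 9  →[10↦11]→  9·11 + 9 = 108  −1 ⇒ G_7=107

20, 29, 39, 51, 65, 81, 99, 107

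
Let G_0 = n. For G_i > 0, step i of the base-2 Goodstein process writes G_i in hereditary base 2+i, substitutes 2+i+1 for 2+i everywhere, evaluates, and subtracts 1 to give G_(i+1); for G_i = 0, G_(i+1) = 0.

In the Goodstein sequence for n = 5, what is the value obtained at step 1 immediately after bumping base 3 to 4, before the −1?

i=0: 5 = 2^2 + 1 (b=2); 2→3: 3^3 + 1 = 28; 28−1 = 27
i=1: 27 = 3^3 (b=3); 3→4: 4^4 = 256; 256−1 = 255

256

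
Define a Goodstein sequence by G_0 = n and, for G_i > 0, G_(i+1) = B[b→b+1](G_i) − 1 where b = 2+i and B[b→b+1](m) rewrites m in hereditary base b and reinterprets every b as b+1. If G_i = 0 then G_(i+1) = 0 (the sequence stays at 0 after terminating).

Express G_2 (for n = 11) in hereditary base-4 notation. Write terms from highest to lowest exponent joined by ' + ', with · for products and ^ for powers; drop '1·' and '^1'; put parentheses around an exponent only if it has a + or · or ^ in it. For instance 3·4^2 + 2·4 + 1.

4^(4 + 1) + 3

base 2: 11 = 2^(2 + 1) + 2 + 1; at 3: 3^(3 + 1) + 3 + 1 = 85; next = 84
base 3: 84 = 3^(3 + 1) + 3; at 4: 4^(4 + 1) + 4 = 1028; next = 1027
base 4: 1027 = 4^(4 + 1) + 3; at 5: 5^(5 + 1) + 3 = 15628; next = 15627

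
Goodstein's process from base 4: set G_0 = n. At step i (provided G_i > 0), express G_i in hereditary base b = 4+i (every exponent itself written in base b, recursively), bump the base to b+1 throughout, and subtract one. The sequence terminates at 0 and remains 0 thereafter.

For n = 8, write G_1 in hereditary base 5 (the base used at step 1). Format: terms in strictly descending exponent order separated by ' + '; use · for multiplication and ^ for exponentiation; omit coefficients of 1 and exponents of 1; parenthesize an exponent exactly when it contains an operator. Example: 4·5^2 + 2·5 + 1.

base 4: 8 = 2·4; at 5: 2·5 = 10; next = 9
base 5: 9 = 5 + 4; at 6: 6 + 4 = 10; next = 9

5 + 4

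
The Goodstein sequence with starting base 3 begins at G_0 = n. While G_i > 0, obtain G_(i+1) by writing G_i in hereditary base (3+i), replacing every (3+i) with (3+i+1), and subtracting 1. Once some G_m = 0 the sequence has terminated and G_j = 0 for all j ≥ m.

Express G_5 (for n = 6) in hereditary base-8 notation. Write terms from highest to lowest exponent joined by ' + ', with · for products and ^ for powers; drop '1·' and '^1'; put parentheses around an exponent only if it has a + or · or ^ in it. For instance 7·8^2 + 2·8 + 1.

7

6 —HB3→ 2·3 —bump→ 2·4 = 8 —(−1)→ 7
7 —HB4→ 4 + 3 —bump→ 5 + 3 = 8 —(−1)→ 7
7 —HB5→ 5 + 2 —bump→ 6 + 2 = 8 —(−1)→ 7
7 —HB6→ 6 + 1 —bump→ 7 + 1 = 8 —(−1)→ 7
7 —HB7→ 7 —bump→ 8 = 8 —(−1)→ 7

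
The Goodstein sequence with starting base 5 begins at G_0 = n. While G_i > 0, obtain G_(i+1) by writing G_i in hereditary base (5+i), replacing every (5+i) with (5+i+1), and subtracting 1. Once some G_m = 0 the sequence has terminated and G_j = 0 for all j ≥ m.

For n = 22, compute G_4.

33

22 —HB5→ 4·5 + 2 —bump→ 4·6 + 2 = 26 —(−1)→ 25
25 —HB6→ 4·6 + 1 —bump→ 4·7 + 1 = 29 —(−1)→ 28
28 —HB7→ 4·7 —bump→ 4·8 = 32 —(−1)→ 31
31 —HB8→ 3·8 + 7 —bump→ 3·9 + 7 = 34 —(−1)→ 33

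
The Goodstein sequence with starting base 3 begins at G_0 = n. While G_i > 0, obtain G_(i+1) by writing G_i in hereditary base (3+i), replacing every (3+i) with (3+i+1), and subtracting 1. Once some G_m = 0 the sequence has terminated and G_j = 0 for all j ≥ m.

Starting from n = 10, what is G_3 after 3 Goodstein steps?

G_0=10  [base 3] 3^2 + 1  →[3↦4]→  4^2 + 1 = 17  −1 ⇒ G_1=16
G_1=16  [base 4] 4^2  →[4↦5]→  5^2 = 25  −1 ⇒ G_2=24
G_2=24  [base 5] 4·5 + 4  →[5↦6]→  4·6 + 4 = 28  −1 ⇒ G_3=27
G_3=27  [base 6] 4·6 + 3  →[6↦7]→  4·7 + 3 = 31  −1 ⇒ G_4=30

27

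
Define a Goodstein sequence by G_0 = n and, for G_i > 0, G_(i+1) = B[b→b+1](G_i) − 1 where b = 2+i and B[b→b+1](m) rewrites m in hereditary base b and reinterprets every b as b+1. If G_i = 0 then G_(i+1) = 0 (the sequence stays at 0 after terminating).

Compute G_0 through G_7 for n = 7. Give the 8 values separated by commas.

7 —HB2→ 2^2 + 2 + 1 —bump→ 3^3 + 3 + 1 = 31 —(−1)→ 30
30 —HB3→ 3^3 + 3 —bump→ 4^4 + 4 = 260 —(−1)→ 259
259 —HB4→ 4^4 + 3 —bump→ 5^5 + 3 = 3128 —(−1)→ 3127
3127 —HB5→ 5^5 + 2 —bump→ 6^6 + 2 = 46658 —(−1)→ 46657
46657 —HB6→ 6^6 + 1 —bump→ 7^7 + 1 = 823544 —(−1)→ 823543
823543 —HB7→ 7^7 —bump→ 8^8 = 16777216 —(−1)→ 16777215
16777215 —HB8→ 7·8^7 + 7·8^6 + 7·8^5 + 7·8^4 + 7·8^3 + 7·8^2 + 7·8 + 7 —bump→ 7·9^7 + 7·9^6 + 7·9^5 + 7·9^4 + 7·9^3 + 7·9^2 + 7·9 + 7 = 37665880 —(−1)→ 37665879

7, 30, 259, 3127, 46657, 823543, 16777215, 37665879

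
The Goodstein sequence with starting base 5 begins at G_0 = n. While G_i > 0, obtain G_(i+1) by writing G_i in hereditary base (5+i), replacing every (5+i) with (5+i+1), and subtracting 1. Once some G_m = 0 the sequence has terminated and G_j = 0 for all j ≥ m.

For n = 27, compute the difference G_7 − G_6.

base 5: 27 = 5^2 + 2; at 6: 6^2 + 2 = 38; next = 37
base 6: 37 = 6^2 + 1; at 7: 7^2 + 1 = 50; next = 49
base 7: 49 = 7^2; at 8: 8^2 = 64; next = 63
base 8: 63 = 7·8 + 7; at 9: 7·9 + 7 = 70; next = 69
base 9: 69 = 7·9 + 6; at 10: 7·10 + 6 = 76; next = 75
base 10: 75 = 7·10 + 5; at 11: 7·11 + 5 = 82; next = 81
base 11: 81 = 7·11 + 4; at 12: 7·12 + 4 = 88; next = 87

6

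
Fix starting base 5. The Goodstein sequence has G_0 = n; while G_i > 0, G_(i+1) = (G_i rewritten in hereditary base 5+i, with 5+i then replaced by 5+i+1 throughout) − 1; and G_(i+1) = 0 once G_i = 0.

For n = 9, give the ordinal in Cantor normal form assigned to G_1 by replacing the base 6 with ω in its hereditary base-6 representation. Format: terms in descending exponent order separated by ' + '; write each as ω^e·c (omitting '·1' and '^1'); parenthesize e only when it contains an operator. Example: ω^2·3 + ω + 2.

ω + 3

G_0 = 9. HB_5(9) = 5 + 4. Bump = 10. G_1 = 9.
G_1 = 9. HB_6(9) = 6 + 3. Bump = 10. G_2 = 9.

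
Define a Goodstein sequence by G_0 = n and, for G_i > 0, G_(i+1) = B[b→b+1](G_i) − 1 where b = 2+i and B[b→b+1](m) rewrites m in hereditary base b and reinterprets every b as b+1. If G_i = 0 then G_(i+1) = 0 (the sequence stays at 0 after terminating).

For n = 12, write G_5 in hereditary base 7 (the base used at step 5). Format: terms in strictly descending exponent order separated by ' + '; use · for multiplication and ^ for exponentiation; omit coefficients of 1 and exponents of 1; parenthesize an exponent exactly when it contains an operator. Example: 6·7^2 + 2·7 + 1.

i=0: 12 = 2^(2 + 1) + 2^2 (b=2); 2→3: 3^(3 + 1) + 3^3 = 108; 108−1 = 107
i=1: 107 = 3^(3 + 1) + 2·3^2 + 2·3 + 2 (b=3); 3→4: 4^(4 + 1) + 2·4^2 + 2·4 + 2 = 1066; 1066−1 = 1065
i=2: 1065 = 4^(4 + 1) + 2·4^2 + 2·4 + 1 (b=4); 4→5: 5^(5 + 1) + 2·5^2 + 2·5 + 1 = 15686; 15686−1 = 15685
i=3: 15685 = 5^(5 + 1) + 2·5^2 + 2·5 (b=5); 5→6: 6^(6 + 1) + 2·6^2 + 2·6 = 280020; 280020−1 = 280019
i=4: 280019 = 6^(6 + 1) + 2·6^2 + 6 + 5 (b=6); 6→7: 7^(7 + 1) + 2·7^2 + 7 + 5 = 5764911; 5764911−1 = 5764910

7^(7 + 1) + 2·7^2 + 7 + 4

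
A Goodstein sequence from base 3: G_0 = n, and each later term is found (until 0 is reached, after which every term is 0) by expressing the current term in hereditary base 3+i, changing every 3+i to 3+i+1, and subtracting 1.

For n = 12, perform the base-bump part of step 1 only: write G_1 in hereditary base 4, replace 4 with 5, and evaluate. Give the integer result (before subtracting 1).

28

[0] 12 ≡ 3^2 + 3 (base 3). Lift 4: 20. −1: 19.
[1] 19 ≡ 4^2 + 3 (base 4). Lift 5: 28. −1: 27.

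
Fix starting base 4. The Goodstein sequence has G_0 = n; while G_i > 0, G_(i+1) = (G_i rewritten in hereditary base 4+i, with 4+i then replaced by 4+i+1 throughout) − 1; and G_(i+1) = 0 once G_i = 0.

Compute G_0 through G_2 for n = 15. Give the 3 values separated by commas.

G_0 = 15. HB_4(15) = 3·4 + 3. Bump = 18. G_1 = 17.
G_1 = 17. HB_5(17) = 3·5 + 2. Bump = 20. G_2 = 19.

15, 17, 19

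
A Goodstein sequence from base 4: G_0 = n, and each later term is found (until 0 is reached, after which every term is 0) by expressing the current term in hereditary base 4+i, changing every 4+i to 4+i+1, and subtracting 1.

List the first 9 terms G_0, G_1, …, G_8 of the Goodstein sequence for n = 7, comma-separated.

(0) 7|_4 = 4 + 3 ↦ 5 + 3|_5 = 8 ⇒ 7
(1) 7|_5 = 5 + 2 ↦ 6 + 2|_6 = 8 ⇒ 7
(2) 7|_6 = 6 + 1 ↦ 7 + 1|_7 = 8 ⇒ 7
(3) 7|_7 = 7 ↦ 8|_8 = 8 ⇒ 7
(4) 7|_8 = 7 ↦ 7|_9 = 7 ⇒ 6
(5) 6|_9 = 6 ↦ 6|_10 = 6 ⇒ 5
(6) 5|_10 = 5 ↦ 5|_11 = 5 ⇒ 4
(7) 4|_11 = 4 ↦ 4|_12 = 4 ⇒ 3

7, 7, 7, 7, 7, 6, 5, 4, 3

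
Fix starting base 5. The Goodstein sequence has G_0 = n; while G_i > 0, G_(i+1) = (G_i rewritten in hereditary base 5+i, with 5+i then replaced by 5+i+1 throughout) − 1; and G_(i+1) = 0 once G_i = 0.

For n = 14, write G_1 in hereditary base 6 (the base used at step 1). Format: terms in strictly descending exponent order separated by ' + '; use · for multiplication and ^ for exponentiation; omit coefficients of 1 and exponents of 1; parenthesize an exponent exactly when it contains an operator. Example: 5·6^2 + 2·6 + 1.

step 0: 14 = 2·5 + 4; sub 6 for 5: 2·6 + 4; = 16; G_1 = 16−1 = 15
step 1: 15 = 2·6 + 3; sub 7 for 6: 2·7 + 3; = 17; G_2 = 17−1 = 16

2·6 + 3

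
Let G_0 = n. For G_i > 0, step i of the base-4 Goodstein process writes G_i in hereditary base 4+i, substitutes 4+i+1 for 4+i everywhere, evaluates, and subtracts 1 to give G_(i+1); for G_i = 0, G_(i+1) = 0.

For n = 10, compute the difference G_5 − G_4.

G_0 = 10. HB_4(10) = 2·4 + 2. Bump = 12. G_1 = 11.
G_1 = 11. HB_5(11) = 2·5 + 1. Bump = 13. G_2 = 12.
G_2 = 12. HB_6(12) = 2·6. Bump = 14. G_3 = 13.
G_3 = 13. HB_7(13) = 7 + 6. Bump = 14. G_4 = 13.
G_4 = 13. HB_8(13) = 8 + 5. Bump = 14. G_5 = 13.

0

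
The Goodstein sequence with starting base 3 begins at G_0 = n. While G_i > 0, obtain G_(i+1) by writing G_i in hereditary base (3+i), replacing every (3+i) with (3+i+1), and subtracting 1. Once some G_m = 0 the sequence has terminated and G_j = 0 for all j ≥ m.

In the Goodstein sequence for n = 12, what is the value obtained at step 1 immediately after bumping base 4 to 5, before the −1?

28

(0) 12|_3 = 3^2 + 3 ↦ 4^2 + 4|_4 = 20 ⇒ 19
(1) 19|_4 = 4^2 + 3 ↦ 5^2 + 3|_5 = 28 ⇒ 27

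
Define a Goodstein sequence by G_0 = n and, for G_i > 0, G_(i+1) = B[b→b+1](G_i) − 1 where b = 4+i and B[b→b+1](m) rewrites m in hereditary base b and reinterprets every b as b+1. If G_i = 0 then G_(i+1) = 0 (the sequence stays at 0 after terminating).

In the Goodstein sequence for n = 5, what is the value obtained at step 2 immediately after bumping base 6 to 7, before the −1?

5

i=0: 5 = 4 + 1 (b=4); 4→5: 5 + 1 = 6; 6−1 = 5
i=1: 5 = 5 (b=5); 5→6: 6 = 6; 6−1 = 5
i=2: 5 = 5 (b=6); 6→7: 5 = 5; 5−1 = 4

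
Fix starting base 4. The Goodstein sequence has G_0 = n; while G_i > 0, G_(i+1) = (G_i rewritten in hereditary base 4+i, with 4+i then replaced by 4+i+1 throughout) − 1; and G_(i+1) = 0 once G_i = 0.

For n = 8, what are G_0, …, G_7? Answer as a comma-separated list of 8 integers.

i=0: 8 = 2·4 (b=4); 4→5: 2·5 = 10; 10−1 = 9
i=1: 9 = 5 + 4 (b=5); 5→6: 6 + 4 = 10; 10−1 = 9
i=2: 9 = 6 + 3 (b=6); 6→7: 7 + 3 = 10; 10−1 = 9
i=3: 9 = 7 + 2 (b=7); 7→8: 8 + 2 = 10; 10−1 = 9
i=4: 9 = 8 + 1 (b=8); 8→9: 9 + 1 = 10; 10−1 = 9
i=5: 9 = 9 (b=9); 9→10: 10 = 10; 10−1 = 9
i=6: 9 = 9 (b=10); 10→11: 9 = 9; 9−1 = 8

8, 9, 9, 9, 9, 9, 9, 8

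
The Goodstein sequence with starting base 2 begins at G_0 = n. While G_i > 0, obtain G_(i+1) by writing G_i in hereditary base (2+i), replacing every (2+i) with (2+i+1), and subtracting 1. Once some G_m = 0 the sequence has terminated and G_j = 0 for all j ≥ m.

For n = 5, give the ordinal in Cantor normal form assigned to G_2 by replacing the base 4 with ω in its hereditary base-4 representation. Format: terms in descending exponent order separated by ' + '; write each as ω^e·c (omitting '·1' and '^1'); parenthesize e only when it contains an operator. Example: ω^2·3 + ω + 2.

ω^3·3 + ω^2·3 + ω·3 + 3

base 2: 5 = 2^2 + 1; at 3: 3^3 + 1 = 28; next = 27
base 3: 27 = 3^3; at 4: 4^4 = 256; next = 255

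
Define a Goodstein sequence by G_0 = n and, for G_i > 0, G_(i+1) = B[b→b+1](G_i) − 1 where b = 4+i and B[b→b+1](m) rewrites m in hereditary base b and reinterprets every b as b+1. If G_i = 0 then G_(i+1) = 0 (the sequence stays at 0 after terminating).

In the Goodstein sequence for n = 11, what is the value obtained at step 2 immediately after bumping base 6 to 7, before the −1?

15

11 —HB4→ 2·4 + 3 —bump→ 2·5 + 3 = 13 —(−1)→ 12
12 —HB5→ 2·5 + 2 —bump→ 2·6 + 2 = 14 —(−1)→ 13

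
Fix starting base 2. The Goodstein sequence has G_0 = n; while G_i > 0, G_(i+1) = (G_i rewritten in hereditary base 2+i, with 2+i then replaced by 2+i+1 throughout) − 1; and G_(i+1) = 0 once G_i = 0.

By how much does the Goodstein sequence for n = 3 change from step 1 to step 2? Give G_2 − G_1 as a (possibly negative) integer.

0

step 0: 3 = 2 + 1; sub 3 for 2: 3 + 1; = 4; G_1 = 4−1 = 3
step 1: 3 = 3; sub 4 for 3: 4; = 4; G_2 = 4−1 = 3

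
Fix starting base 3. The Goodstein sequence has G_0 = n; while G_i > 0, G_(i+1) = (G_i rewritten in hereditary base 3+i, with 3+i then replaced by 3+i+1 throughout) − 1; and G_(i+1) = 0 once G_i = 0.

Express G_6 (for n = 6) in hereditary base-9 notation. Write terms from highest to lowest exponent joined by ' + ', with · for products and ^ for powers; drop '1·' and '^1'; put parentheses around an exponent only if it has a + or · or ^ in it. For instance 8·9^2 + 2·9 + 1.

G_0 = 6. HB_3(6) = 2·3. Bump = 8. G_1 = 7.
G_1 = 7. HB_4(7) = 4 + 3. Bump = 8. G_2 = 7.
G_2 = 7. HB_5(7) = 5 + 2. Bump = 8. G_3 = 7.
G_3 = 7. HB_6(7) = 6 + 1. Bump = 8. G_4 = 7.
G_4 = 7. HB_7(7) = 7. Bump = 8. G_5 = 7.
G_5 = 7. HB_8(7) = 7. Bump = 7. G_6 = 6.

6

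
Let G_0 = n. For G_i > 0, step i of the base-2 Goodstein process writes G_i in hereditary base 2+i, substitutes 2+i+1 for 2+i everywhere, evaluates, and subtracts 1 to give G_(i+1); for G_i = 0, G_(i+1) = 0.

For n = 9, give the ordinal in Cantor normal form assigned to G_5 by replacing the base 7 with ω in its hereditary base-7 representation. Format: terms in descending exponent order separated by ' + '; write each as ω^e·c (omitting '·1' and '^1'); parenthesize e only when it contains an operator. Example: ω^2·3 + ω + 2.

ω^ω·3 + ω^3·3 + ω^2·3 + ω·3

i=0: 9 = 2^(2 + 1) + 1 (b=2); 2→3: 3^(3 + 1) + 1 = 82; 82−1 = 81
i=1: 81 = 3^(3 + 1) (b=3); 3→4: 4^(4 + 1) = 1024; 1024−1 = 1023
i=2: 1023 = 3·4^4 + 3·4^3 + 3·4^2 + 3·4 + 3 (b=4); 4→5: 3·5^5 + 3·5^3 + 3·5^2 + 3·5 + 3 = 9843; 9843−1 = 9842
i=3: 9842 = 3·5^5 + 3·5^3 + 3·5^2 + 3·5 + 2 (b=5); 5→6: 3·6^6 + 3·6^3 + 3·6^2 + 3·6 + 2 = 140744; 140744−1 = 140743
i=4: 140743 = 3·6^6 + 3·6^3 + 3·6^2 + 3·6 + 1 (b=6); 6→7: 3·7^7 + 3·7^3 + 3·7^2 + 3·7 + 1 = 2471827; 2471827−1 = 2471826
i=5: 2471826 = 3·7^7 + 3·7^3 + 3·7^2 + 3·7 (b=7); 7→8: 3·8^8 + 3·8^3 + 3·8^2 + 3·8 = 50333400; 50333400−1 = 50333399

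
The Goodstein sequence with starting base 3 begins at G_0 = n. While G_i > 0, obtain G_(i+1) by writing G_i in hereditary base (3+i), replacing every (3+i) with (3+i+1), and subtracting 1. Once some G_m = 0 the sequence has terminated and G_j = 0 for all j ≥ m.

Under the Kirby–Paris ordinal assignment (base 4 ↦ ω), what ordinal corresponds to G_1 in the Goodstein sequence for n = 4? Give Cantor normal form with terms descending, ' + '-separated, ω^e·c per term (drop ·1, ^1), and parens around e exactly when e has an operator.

[0] 4 ≡ 3 + 1 (base 3). Lift 4: 5. −1: 4.
[1] 4 ≡ 4 (base 4). Lift 5: 5. −1: 4.

ω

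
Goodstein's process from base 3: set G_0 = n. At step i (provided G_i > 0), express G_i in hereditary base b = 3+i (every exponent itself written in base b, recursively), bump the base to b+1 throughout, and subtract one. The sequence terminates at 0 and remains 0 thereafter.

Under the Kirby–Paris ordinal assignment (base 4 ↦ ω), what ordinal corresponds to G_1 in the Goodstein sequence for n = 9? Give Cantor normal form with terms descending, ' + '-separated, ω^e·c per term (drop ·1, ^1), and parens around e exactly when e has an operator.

base 3: 9 = 3^2; at 4: 4^2 = 16; next = 15
base 4: 15 = 3·4 + 3; at 5: 3·5 + 3 = 18; next = 17

ω·3 + 3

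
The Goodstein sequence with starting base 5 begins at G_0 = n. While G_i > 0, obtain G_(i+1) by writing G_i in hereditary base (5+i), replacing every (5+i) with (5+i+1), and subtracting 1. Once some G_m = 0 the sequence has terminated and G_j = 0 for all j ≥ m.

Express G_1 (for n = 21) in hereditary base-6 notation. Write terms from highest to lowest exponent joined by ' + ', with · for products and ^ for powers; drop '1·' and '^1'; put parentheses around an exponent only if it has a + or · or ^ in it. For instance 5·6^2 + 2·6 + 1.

4·6

G_0 = 21. HB_5(21) = 4·5 + 1. Bump = 25. G_1 = 24.
G_1 = 24. HB_6(24) = 4·6. Bump = 28. G_2 = 27.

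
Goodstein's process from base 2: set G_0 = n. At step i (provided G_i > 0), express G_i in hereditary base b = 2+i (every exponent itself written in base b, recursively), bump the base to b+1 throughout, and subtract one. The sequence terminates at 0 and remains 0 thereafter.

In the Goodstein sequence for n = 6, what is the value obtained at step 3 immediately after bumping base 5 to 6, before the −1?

46656

base 2: 6 = 2^2 + 2; at 3: 3^3 + 3 = 30; next = 29
base 3: 29 = 3^3 + 2; at 4: 4^4 + 2 = 258; next = 257
base 4: 257 = 4^4 + 1; at 5: 5^5 + 1 = 3126; next = 3125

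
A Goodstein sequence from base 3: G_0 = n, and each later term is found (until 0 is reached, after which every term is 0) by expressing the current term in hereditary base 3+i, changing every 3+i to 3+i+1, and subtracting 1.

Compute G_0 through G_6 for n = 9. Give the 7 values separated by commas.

9, 15, 17, 19, 21, 23, 24

G_0=9  [base 3] 3^2  →[3↦4]→  4^2 = 16  −1 ⇒ G_1=15
G_1=15  [base 4] 3·4 + 3  →[4↦5]→  3·5 + 3 = 18  −1 ⇒ G_2=17
G_2=17  [base 5] 3·5 + 2  →[5↦6]→  3·6 + 2 = 20  −1 ⇒ G_3=19
G_3=19  [base 6] 3·6 + 1  →[6↦7]→  3·7 + 1 = 22  −1 ⇒ G_4=21
G_4=21  [base 7] 3·7  →[7↦8]→  3·8 = 24  −1 ⇒ G_5=23
G_5=23  [base 8] 2·8 + 7  →[8↦9]→  2·9 + 7 = 25  −1 ⇒ G_6=24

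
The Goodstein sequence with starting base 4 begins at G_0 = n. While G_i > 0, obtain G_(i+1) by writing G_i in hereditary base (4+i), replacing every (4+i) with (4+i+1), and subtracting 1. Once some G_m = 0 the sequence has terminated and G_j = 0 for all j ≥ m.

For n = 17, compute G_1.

25

G_0 = 17. HB_4(17) = 4^2 + 1. Bump = 26. G_1 = 25.
G_1 = 25. HB_5(25) = 5^2. Bump = 36. G_2 = 35.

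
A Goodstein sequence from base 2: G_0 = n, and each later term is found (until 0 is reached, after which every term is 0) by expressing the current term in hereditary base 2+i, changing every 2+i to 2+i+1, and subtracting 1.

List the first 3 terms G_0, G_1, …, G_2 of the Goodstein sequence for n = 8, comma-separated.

8, 80, 553

step 0: 8 = 2^(2 + 1); sub 3 for 2: 3^(3 + 1); = 81; G_1 = 81−1 = 80
step 1: 80 = 2·3^3 + 2·3^2 + 2·3 + 2; sub 4 for 3: 2·4^4 + 2·4^2 + 2·4 + 2; = 554; G_2 = 554−1 = 553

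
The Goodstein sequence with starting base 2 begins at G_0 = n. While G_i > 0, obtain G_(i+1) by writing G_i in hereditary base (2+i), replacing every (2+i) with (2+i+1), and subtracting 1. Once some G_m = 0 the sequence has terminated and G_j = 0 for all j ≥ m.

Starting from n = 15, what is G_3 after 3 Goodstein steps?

18752

(0) 15|_2 = 2^(2 + 1) + 2^2 + 2 + 1 ↦ 3^(3 + 1) + 3^3 + 3 + 1|_3 = 112 ⇒ 111
(1) 111|_3 = 3^(3 + 1) + 3^3 + 3 ↦ 4^(4 + 1) + 4^4 + 4|_4 = 1284 ⇒ 1283
(2) 1283|_4 = 4^(4 + 1) + 4^4 + 3 ↦ 5^(5 + 1) + 5^5 + 3|_5 = 18753 ⇒ 18752
(3) 18752|_5 = 5^(5 + 1) + 5^5 + 2 ↦ 6^(6 + 1) + 6^6 + 2|_6 = 326594 ⇒ 326593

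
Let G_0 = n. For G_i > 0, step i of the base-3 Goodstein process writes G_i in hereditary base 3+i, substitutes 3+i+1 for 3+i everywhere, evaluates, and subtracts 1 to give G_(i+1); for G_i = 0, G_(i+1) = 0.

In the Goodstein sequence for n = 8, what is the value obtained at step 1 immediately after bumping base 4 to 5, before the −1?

11

base 3: 8 = 2·3 + 2; at 4: 2·4 + 2 = 10; next = 9
base 4: 9 = 2·4 + 1; at 5: 2·5 + 1 = 11; next = 10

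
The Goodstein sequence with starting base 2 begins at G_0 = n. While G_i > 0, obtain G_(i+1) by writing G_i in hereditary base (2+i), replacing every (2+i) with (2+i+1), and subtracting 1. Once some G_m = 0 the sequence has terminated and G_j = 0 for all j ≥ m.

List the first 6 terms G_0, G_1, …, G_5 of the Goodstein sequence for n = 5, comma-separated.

5, 27, 255, 467, 775, 1197

G_0=5  [base 2] 2^2 + 1  →[2↦3]→  3^3 + 1 = 28  −1 ⇒ G_1=27
G_1=27  [base 3] 3^3  →[3↦4]→  4^4 = 256  −1 ⇒ G_2=255
G_2=255  [base 4] 3·4^3 + 3·4^2 + 3·4 + 3  →[4↦5]→  3·5^3 + 3·5^2 + 3·5 + 3 = 468  −1 ⇒ G_3=467
G_3=467  [base 5] 3·5^3 + 3·5^2 + 3·5 + 2  →[5↦6]→  3·6^3 + 3·6^2 + 3·6 + 2 = 776  −1 ⇒ G_4=775
G_4=775  [base 6] 3·6^3 + 3·6^2 + 3·6 + 1  →[6↦7]→  3·7^3 + 3·7^2 + 3·7 + 1 = 1198  −1 ⇒ G_5=1197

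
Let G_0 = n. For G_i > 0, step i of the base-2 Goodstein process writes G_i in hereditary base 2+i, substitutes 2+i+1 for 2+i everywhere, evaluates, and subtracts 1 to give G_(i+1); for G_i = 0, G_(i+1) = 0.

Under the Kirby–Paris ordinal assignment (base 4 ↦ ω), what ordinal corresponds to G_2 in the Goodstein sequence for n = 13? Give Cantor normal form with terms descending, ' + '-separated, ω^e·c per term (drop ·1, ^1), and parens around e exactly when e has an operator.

ω^(ω + 1) + ω^3·3 + ω^2·3 + ω·3 + 3

[0] 13 ≡ 2^(2 + 1) + 2^2 + 1 (base 2). Lift 3: 109. −1: 108.
[1] 108 ≡ 3^(3 + 1) + 3^3 (base 3). Lift 4: 1280. −1: 1279.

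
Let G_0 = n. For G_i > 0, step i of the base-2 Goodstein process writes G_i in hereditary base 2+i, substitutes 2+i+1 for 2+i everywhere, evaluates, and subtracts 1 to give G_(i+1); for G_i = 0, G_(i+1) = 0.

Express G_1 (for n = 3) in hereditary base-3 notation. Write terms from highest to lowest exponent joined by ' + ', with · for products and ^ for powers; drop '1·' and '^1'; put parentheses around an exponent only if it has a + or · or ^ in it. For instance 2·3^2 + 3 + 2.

3

(0) 3|_2 = 2 + 1 ↦ 3 + 1|_3 = 4 ⇒ 3
(1) 3|_3 = 3 ↦ 4|_4 = 4 ⇒ 3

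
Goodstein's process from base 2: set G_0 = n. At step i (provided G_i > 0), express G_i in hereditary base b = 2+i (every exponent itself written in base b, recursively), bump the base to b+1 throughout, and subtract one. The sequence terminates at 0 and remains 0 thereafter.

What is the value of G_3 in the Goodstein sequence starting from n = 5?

467

G_0=5  [base 2] 2^2 + 1  →[2↦3]→  3^3 + 1 = 28  −1 ⇒ G_1=27
G_1=27  [base 3] 3^3  →[3↦4]→  4^4 = 256  −1 ⇒ G_2=255
G_2=255  [base 4] 3·4^3 + 3·4^2 + 3·4 + 3  →[4↦5]→  3·5^3 + 3·5^2 + 3·5 + 3 = 468  −1 ⇒ G_3=467
G_3=467  [base 5] 3·5^3 + 3·5^2 + 3·5 + 2  →[5↦6]→  3·6^3 + 3·6^2 + 3·6 + 2 = 776  −1 ⇒ G_4=775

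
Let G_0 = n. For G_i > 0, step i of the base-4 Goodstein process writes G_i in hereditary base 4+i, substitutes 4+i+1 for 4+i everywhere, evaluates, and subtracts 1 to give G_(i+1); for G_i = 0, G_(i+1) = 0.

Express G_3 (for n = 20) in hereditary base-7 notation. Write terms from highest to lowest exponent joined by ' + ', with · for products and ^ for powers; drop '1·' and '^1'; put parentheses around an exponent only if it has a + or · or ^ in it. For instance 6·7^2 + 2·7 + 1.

7^2 + 2

step 0: 20 = 4^2 + 4; sub 5 for 4: 5^2 + 5; = 30; G_1 = 30−1 = 29
step 1: 29 = 5^2 + 4; sub 6 for 5: 6^2 + 4; = 40; G_2 = 40−1 = 39
step 2: 39 = 6^2 + 3; sub 7 for 6: 7^2 + 3; = 52; G_3 = 52−1 = 51
step 3: 51 = 7^2 + 2; sub 8 for 7: 8^2 + 2; = 66; G_4 = 66−1 = 65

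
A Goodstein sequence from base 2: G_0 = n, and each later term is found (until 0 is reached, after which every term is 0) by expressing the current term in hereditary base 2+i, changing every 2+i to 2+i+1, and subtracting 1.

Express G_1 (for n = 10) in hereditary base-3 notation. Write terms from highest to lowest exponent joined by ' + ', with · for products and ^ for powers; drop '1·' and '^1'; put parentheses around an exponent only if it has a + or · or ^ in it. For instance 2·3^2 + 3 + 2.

i=0: 10 = 2^(2 + 1) + 2 (b=2); 2→3: 3^(3 + 1) + 3 = 84; 84−1 = 83
i=1: 83 = 3^(3 + 1) + 2 (b=3); 3→4: 4^(4 + 1) + 2 = 1026; 1026−1 = 1025

3^(3 + 1) + 2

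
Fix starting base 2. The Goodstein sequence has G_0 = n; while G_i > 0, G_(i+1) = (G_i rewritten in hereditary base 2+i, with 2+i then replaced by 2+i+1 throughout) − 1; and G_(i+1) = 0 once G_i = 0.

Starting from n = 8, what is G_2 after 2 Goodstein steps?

i=0: 8 = 2^(2 + 1) (b=2); 2→3: 3^(3 + 1) = 81; 81−1 = 80
i=1: 80 = 2·3^3 + 2·3^2 + 2·3 + 2 (b=3); 3→4: 2·4^4 + 2·4^2 + 2·4 + 2 = 554; 554−1 = 553
i=2: 553 = 2·4^4 + 2·4^2 + 2·4 + 1 (b=4); 4→5: 2·5^5 + 2·5^2 + 2·5 + 1 = 6311; 6311−1 = 6310

553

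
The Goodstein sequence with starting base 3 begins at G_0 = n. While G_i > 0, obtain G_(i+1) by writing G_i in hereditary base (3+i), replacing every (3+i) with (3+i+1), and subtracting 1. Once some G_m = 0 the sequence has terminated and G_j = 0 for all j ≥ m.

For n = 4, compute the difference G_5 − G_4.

step 0: 4 = 3 + 1; sub 4 for 3: 4 + 1; = 5; G_1 = 5−1 = 4
step 1: 4 = 4; sub 5 for 4: 5; = 5; G_2 = 5−1 = 4
step 2: 4 = 4; sub 6 for 5: 4; = 4; G_3 = 4−1 = 3
step 3: 3 = 3; sub 7 for 6: 3; = 3; G_4 = 3−1 = 2
step 4: 2 = 2; sub 8 for 7: 2; = 2; G_5 = 2−1 = 1

-1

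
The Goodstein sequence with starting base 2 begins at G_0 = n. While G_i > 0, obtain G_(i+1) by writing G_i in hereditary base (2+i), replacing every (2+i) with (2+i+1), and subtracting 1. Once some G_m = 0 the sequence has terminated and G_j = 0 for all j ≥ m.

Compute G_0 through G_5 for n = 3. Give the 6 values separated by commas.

3, 3, 3, 2, 1, 0

i=0: 3 = 2 + 1 (b=2); 2→3: 3 + 1 = 4; 4−1 = 3
i=1: 3 = 3 (b=3); 3→4: 4 = 4; 4−1 = 3
i=2: 3 = 3 (b=4); 4→5: 3 = 3; 3−1 = 2
i=3: 2 = 2 (b=5); 5→6: 2 = 2; 2−1 = 1
i=4: 1 = 1 (b=6); 6→7: 1 = 1; 1−1 = 0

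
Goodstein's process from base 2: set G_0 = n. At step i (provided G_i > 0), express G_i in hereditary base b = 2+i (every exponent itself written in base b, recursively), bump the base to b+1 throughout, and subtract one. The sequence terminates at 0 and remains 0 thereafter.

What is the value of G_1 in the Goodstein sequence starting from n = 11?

84

i=0: 11 = 2^(2 + 1) + 2 + 1 (b=2); 2→3: 3^(3 + 1) + 3 + 1 = 85; 85−1 = 84
i=1: 84 = 3^(3 + 1) + 3 (b=3); 3→4: 4^(4 + 1) + 4 = 1028; 1028−1 = 1027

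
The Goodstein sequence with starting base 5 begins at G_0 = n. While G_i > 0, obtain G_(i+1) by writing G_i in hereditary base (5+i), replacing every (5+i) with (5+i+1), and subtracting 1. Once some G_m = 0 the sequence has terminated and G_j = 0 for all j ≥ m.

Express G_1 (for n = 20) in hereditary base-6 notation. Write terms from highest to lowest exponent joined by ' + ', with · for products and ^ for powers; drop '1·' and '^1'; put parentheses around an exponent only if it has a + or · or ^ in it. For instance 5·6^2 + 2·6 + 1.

3·6 + 5

(0) 20|_5 = 4·5 ↦ 4·6|_6 = 24 ⇒ 23
(1) 23|_6 = 3·6 + 5 ↦ 3·7 + 5|_7 = 26 ⇒ 25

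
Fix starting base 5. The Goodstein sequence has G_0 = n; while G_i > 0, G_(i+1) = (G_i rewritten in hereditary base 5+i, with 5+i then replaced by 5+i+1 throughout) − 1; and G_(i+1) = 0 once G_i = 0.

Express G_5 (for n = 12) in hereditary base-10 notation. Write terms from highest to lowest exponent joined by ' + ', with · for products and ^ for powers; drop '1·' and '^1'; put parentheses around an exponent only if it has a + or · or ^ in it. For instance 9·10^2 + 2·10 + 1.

10 + 5

step 0: 12 = 2·5 + 2; sub 6 for 5: 2·6 + 2; = 14; G_1 = 14−1 = 13
step 1: 13 = 2·6 + 1; sub 7 for 6: 2·7 + 1; = 15; G_2 = 15−1 = 14
step 2: 14 = 2·7; sub 8 for 7: 2·8; = 16; G_3 = 16−1 = 15
step 3: 15 = 8 + 7; sub 9 for 8: 9 + 7; = 16; G_4 = 16−1 = 15
step 4: 15 = 9 + 6; sub 10 for 9: 10 + 6; = 16; G_5 = 16−1 = 15
step 5: 15 = 10 + 5; sub 11 for 10: 11 + 5; = 16; G_6 = 16−1 = 15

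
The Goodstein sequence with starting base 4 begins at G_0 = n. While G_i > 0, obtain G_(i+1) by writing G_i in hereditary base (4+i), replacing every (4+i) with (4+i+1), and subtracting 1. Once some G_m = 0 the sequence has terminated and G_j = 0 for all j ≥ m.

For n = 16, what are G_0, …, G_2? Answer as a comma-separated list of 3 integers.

16, 24, 27

i=0: 16 = 4^2 (b=4); 4→5: 5^2 = 25; 25−1 = 24
i=1: 24 = 4·5 + 4 (b=5); 5→6: 4·6 + 4 = 28; 28−1 = 27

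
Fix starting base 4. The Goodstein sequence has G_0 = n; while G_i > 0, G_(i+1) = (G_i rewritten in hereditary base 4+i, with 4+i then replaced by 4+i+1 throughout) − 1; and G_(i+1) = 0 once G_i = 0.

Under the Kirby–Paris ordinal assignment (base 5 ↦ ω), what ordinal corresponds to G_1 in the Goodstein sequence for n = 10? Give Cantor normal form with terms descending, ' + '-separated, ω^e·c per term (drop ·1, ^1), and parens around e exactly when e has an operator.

base 4: 10 = 2·4 + 2; at 5: 2·5 + 2 = 12; next = 11
base 5: 11 = 2·5 + 1; at 6: 2·6 + 1 = 13; next = 12

ω·2 + 1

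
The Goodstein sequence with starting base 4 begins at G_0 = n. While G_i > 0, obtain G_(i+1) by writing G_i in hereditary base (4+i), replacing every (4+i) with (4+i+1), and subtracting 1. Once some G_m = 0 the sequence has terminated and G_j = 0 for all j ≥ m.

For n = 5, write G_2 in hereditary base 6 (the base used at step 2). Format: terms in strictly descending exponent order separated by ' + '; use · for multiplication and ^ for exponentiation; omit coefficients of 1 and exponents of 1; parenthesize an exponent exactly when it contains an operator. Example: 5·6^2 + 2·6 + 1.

(0) 5|_4 = 4 + 1 ↦ 5 + 1|_5 = 6 ⇒ 5
(1) 5|_5 = 5 ↦ 6|_6 = 6 ⇒ 5

5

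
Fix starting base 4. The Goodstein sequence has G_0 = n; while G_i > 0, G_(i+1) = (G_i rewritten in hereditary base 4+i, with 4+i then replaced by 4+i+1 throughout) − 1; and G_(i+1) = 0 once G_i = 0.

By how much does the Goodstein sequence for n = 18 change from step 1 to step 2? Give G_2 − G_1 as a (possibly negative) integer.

base 4: 18 = 4^2 + 2; at 5: 5^2 + 2 = 27; next = 26
base 5: 26 = 5^2 + 1; at 6: 6^2 + 1 = 37; next = 36

10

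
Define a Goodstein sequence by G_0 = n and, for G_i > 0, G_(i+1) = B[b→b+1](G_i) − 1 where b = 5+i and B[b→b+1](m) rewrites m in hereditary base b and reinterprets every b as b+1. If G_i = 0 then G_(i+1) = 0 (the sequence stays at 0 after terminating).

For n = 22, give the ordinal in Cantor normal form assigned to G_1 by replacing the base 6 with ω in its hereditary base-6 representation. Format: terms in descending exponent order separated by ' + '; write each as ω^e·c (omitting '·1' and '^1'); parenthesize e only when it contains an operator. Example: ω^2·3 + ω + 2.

ω·4 + 1

base 5: 22 = 4·5 + 2; at 6: 4·6 + 2 = 26; next = 25
base 6: 25 = 4·6 + 1; at 7: 4·7 + 1 = 29; next = 28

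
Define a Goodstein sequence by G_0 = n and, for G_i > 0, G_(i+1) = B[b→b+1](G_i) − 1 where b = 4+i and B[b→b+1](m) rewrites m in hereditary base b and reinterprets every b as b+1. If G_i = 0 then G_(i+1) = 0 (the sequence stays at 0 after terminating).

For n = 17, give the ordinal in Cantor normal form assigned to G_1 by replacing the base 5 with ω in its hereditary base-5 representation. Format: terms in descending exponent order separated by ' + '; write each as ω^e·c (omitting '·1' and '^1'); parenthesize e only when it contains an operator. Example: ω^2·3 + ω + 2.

17 —HB4→ 4^2 + 1 —bump→ 5^2 + 1 = 26 —(−1)→ 25
25 —HB5→ 5^2 —bump→ 6^2 = 36 —(−1)→ 35

ω^2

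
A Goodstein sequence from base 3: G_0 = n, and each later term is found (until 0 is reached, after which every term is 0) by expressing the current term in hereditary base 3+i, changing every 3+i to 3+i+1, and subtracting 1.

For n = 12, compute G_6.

69

step 0: 12 = 3^2 + 3; sub 4 for 3: 4^2 + 4; = 20; G_1 = 20−1 = 19
step 1: 19 = 4^2 + 3; sub 5 for 4: 5^2 + 3; = 28; G_2 = 28−1 = 27
step 2: 27 = 5^2 + 2; sub 6 for 5: 6^2 + 2; = 38; G_3 = 38−1 = 37
step 3: 37 = 6^2 + 1; sub 7 for 6: 7^2 + 1; = 50; G_4 = 50−1 = 49
step 4: 49 = 7^2; sub 8 for 7: 8^2; = 64; G_5 = 64−1 = 63
step 5: 63 = 7·8 + 7; sub 9 for 8: 7·9 + 7; = 70; G_6 = 70−1 = 69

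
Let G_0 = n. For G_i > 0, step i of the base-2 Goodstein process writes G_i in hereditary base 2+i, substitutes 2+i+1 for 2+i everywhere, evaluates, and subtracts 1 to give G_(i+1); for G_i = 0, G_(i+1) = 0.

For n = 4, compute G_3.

[0] 4 ≡ 2^2 (base 2). Lift 3: 27. −1: 26.
[1] 26 ≡ 2·3^2 + 2·3 + 2 (base 3). Lift 4: 42. −1: 41.
[2] 41 ≡ 2·4^2 + 2·4 + 1 (base 4). Lift 5: 61. −1: 60.
[3] 60 ≡ 2·5^2 + 2·5 (base 5). Lift 6: 84. −1: 83.

60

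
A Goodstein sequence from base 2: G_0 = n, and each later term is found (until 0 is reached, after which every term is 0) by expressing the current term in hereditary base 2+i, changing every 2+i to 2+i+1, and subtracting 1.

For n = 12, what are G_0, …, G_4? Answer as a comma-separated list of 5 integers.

12, 107, 1065, 15685, 280019

G_0=12  [base 2] 2^(2 + 1) + 2^2  →[2↦3]→  3^(3 + 1) + 3^3 = 108  −1 ⇒ G_1=107
G_1=107  [base 3] 3^(3 + 1) + 2·3^2 + 2·3 + 2  →[3↦4]→  4^(4 + 1) + 2·4^2 + 2·4 + 2 = 1066  −1 ⇒ G_2=1065
G_2=1065  [base 4] 4^(4 + 1) + 2·4^2 + 2·4 + 1  →[4↦5]→  5^(5 + 1) + 2·5^2 + 2·5 + 1 = 15686  −1 ⇒ G_3=15685
G_3=15685  [base 5] 5^(5 + 1) + 2·5^2 + 2·5  →[5↦6]→  6^(6 + 1) + 2·6^2 + 2·6 = 280020  −1 ⇒ G_4=280019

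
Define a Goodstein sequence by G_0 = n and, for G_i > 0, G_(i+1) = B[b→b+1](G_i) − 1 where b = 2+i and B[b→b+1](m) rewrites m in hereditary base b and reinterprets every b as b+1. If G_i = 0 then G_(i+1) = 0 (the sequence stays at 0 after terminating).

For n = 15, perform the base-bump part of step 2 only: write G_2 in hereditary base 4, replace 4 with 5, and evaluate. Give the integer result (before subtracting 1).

[0] 15 ≡ 2^(2 + 1) + 2^2 + 2 + 1 (base 2). Lift 3: 112. −1: 111.
[1] 111 ≡ 3^(3 + 1) + 3^3 + 3 (base 3). Lift 4: 1284. −1: 1283.
[2] 1283 ≡ 4^(4 + 1) + 4^4 + 3 (base 4). Lift 5: 18753. −1: 18752.

18753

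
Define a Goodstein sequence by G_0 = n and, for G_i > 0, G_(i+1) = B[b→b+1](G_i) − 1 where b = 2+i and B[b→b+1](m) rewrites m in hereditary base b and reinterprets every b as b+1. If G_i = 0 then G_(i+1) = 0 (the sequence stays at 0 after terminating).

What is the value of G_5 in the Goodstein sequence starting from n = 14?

step 0: 14 = 2^(2 + 1) + 2^2 + 2; sub 3 for 2: 3^(3 + 1) + 3^3 + 3; = 111; G_1 = 111−1 = 110
step 1: 110 = 3^(3 + 1) + 3^3 + 2; sub 4 for 3: 4^(4 + 1) + 4^4 + 2; = 1282; G_2 = 1282−1 = 1281
step 2: 1281 = 4^(4 + 1) + 4^4 + 1; sub 5 for 4: 5^(5 + 1) + 5^5 + 1; = 18751; G_3 = 18751−1 = 18750
step 3: 18750 = 5^(5 + 1) + 5^5; sub 6 for 5: 6^(6 + 1) + 6^6; = 326592; G_4 = 326592−1 = 326591
step 4: 326591 = 6^(6 + 1) + 5·6^5 + 5·6^4 + 5·6^3 + 5·6^2 + 5·6 + 5; sub 7 for 6: 7^(7 + 1) + 5·7^5 + 5·7^4 + 5·7^3 + 5·7^2 + 5·7 + 5; = 5862841; G_5 = 5862841−1 = 5862840
step 5: 5862840 = 7^(7 + 1) + 5·7^5 + 5·7^4 + 5·7^3 + 5·7^2 + 5·7 + 4; sub 8 for 7: 8^(8 + 1) + 5·8^5 + 5·8^4 + 5·8^3 + 5·8^2 + 5·8 + 4; = 134404972; G_6 = 134404972−1 = 134404971

5862840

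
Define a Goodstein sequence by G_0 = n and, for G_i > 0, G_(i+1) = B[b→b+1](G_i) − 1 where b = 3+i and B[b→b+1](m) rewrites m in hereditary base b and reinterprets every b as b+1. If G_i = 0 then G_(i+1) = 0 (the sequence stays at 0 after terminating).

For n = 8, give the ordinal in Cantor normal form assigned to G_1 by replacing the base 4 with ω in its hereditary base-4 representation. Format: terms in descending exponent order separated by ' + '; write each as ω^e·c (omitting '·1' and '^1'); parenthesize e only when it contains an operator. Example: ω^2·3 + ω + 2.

ω·2 + 1

G_0 = 8. HB_3(8) = 2·3 + 2. Bump = 10. G_1 = 9.
G_1 = 9. HB_4(9) = 2·4 + 1. Bump = 11. G_2 = 10.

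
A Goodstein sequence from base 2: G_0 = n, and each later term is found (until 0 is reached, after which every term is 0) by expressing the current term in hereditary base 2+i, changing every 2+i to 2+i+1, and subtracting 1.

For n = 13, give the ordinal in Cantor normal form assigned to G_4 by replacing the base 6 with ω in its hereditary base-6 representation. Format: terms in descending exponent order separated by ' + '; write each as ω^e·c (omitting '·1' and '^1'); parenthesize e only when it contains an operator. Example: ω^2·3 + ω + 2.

13 —HB2→ 2^(2 + 1) + 2^2 + 1 —bump→ 3^(3 + 1) + 3^3 + 1 = 109 —(−1)→ 108
108 —HB3→ 3^(3 + 1) + 3^3 —bump→ 4^(4 + 1) + 4^4 = 1280 —(−1)→ 1279
1279 —HB4→ 4^(4 + 1) + 3·4^3 + 3·4^2 + 3·4 + 3 —bump→ 5^(5 + 1) + 3·5^3 + 3·5^2 + 3·5 + 3 = 16093 —(−1)→ 16092
16092 —HB5→ 5^(5 + 1) + 3·5^3 + 3·5^2 + 3·5 + 2 —bump→ 6^(6 + 1) + 3·6^3 + 3·6^2 + 3·6 + 2 = 280712 —(−1)→ 280711

ω^(ω + 1) + ω^3·3 + ω^2·3 + ω·3 + 1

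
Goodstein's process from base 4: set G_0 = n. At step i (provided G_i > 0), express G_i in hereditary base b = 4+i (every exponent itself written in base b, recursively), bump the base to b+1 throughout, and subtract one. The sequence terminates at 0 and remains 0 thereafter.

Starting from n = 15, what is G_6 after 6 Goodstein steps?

25

15 —HB4→ 3·4 + 3 —bump→ 3·5 + 3 = 18 —(−1)→ 17
17 —HB5→ 3·5 + 2 —bump→ 3·6 + 2 = 20 —(−1)→ 19
19 —HB6→ 3·6 + 1 —bump→ 3·7 + 1 = 22 —(−1)→ 21
21 —HB7→ 3·7 —bump→ 3·8 = 24 —(−1)→ 23
23 —HB8→ 2·8 + 7 —bump→ 2·9 + 7 = 25 —(−1)→ 24
24 —HB9→ 2·9 + 6 —bump→ 2·10 + 6 = 26 —(−1)→ 25
25 —HB10→ 2·10 + 5 —bump→ 2·11 + 5 = 27 —(−1)→ 26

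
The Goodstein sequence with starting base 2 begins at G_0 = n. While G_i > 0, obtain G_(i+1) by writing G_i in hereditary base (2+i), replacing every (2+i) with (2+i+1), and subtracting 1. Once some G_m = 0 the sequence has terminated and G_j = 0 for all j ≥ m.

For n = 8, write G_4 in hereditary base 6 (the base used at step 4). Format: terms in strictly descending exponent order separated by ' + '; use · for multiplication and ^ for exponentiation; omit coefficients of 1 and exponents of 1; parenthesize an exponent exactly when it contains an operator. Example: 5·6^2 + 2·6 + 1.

2·6^6 + 2·6^2 + 6 + 5

step 0: 8 = 2^(2 + 1); sub 3 for 2: 3^(3 + 1); = 81; G_1 = 81−1 = 80
step 1: 80 = 2·3^3 + 2·3^2 + 2·3 + 2; sub 4 for 3: 2·4^4 + 2·4^2 + 2·4 + 2; = 554; G_2 = 554−1 = 553
step 2: 553 = 2·4^4 + 2·4^2 + 2·4 + 1; sub 5 for 4: 2·5^5 + 2·5^2 + 2·5 + 1; = 6311; G_3 = 6311−1 = 6310
step 3: 6310 = 2·5^5 + 2·5^2 + 2·5; sub 6 for 5: 2·6^6 + 2·6^2 + 2·6; = 93396; G_4 = 93396−1 = 93395
step 4: 93395 = 2·6^6 + 2·6^2 + 6 + 5; sub 7 for 6: 2·7^7 + 2·7^2 + 7 + 5; = 1647196; G_5 = 1647196−1 = 1647195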